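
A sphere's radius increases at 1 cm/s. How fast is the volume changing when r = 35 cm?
4900π cm³/s

V = (4/3)πr³
dV/dt = dV/dr · dr/dt = 4πr² · 1
At r = 35: dV/dt = 4900π cm³/s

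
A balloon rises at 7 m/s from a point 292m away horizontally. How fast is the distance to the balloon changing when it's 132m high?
231√6418/6418 ≈ 2.883 m/s

z² = 292² + y²
z = √(292² + 132²) = 4√6418
dz/dt = y/z · dy/dt = 132/(4√6418) · 7 = 231√6418/6418 ≈ 2.883 m/s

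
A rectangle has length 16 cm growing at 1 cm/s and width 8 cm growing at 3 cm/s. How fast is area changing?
56 cm²/s

A = lw
dA/dt = w·dl/dt + l·dw/dt = 8·1 + 16·3 = 56 cm²/s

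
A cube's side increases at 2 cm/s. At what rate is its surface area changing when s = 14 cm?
336 cm²/s

A = 6s²
dA/dt = 12s · ds/dt = 12·14·2 = 336 cm²/s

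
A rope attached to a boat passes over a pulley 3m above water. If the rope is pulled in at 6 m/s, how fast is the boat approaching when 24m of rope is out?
16√7/7 ≈ 6.047 m/s

rope² = x² + 3²
x = √(24² - 3²) = 9√7
dx/dt = (rope/x) · d(rope)/dt = (24/(9√7)) · (-6) = -16√7/7 m/s
The boat approaches at 16√7/7 ≈ 6.047 m/s.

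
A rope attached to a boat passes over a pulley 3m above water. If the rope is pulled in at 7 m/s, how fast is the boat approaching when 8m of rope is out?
56√55/55 ≈ 7.551 m/s

rope² = x² + 3²
x = √(8² - 3²) = √55
dx/dt = (rope/x) · d(rope)/dt = (8/√55) · (-7) = -56√55/55 m/s
The boat approaches at 56√55/55 ≈ 7.551 m/s.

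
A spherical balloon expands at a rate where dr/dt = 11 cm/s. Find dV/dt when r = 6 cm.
1584π cm³/s

V = (4/3)πr³
dV/dt = dV/dr · dr/dt = 4πr² · 11
At r = 6: dV/dt = 1584π cm³/s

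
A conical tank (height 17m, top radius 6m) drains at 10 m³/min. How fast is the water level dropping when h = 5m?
289/(90π) ≈ 1.022 m/min

r/h = 6/17, so r = (6/17)h
V = (1/3)πr²h = (1/3)π((6/17)h)²h = (12/289)πh³
dV/dh = (36/289)πh²
dh/dt = (dV/dt)/(dV/dh) = -10/((36/289)π·5²) = -289/(90π) m/min
The level is dropping at 289/(90π) ≈ 1.022 m/min.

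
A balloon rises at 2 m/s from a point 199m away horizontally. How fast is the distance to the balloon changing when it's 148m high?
296√61505/61505 ≈ 1.194 m/s

z² = 199² + y²
z = √(199² + 148²) = √61505
dz/dt = y/z · dy/dt = 148/√61505 · 2 = 296√61505/61505 ≈ 1.194 m/s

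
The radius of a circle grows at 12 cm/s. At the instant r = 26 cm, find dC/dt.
24π cm/s

C = 2πr
dC/dt = 2π · dr/dt = 2π · 12 = 24π cm/s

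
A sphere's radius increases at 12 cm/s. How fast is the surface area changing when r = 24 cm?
2304π cm²/s

S = 4πr²
dS/dt = dS/dr · dr/dt = 8πr · 12
At r = 24: dS/dt = 2304π cm²/s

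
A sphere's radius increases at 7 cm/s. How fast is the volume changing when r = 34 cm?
32368π cm³/s

V = (4/3)πr³
dV/dt = dV/dr · dr/dt = 4πr² · 7
At r = 34: dV/dt = 32368π cm³/s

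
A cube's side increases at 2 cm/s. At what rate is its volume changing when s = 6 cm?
216 cm³/s

V = s³
dV/dt = 3s² · ds/dt = 3·6²·2 = 216 cm³/s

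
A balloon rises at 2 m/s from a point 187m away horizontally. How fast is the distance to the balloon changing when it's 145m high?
145√55994/27997 ≈ 1.226 m/s

z² = 187² + y²
z = √(187² + 145²) = √55994
dz/dt = y/z · dy/dt = 145/√55994 · 2 = 145√55994/27997 ≈ 1.226 m/s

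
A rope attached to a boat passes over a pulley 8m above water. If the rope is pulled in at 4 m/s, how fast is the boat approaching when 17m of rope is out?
68/15 ≈ 4.533 m/s

rope² = x² + 8²
x = √(17² - 8²) = 15
dx/dt = (rope/x) · d(rope)/dt = (17/15) · (-4) = -68/15 m/s
The boat approaches at 68/15 ≈ 4.533 m/s.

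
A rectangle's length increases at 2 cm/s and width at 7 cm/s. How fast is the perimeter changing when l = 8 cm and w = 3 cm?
18 cm/s

P = 2(l + w)
dP/dt = 2(dl/dt + dw/dt) = 2(2 + 7) = 18 cm/s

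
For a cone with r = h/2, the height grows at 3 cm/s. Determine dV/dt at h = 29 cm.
2523π/4 cm³/s

V = (1/3)π(h/2)²h = πh³/12
dV/dt = πh²/4 · 3
At h = 29: dV/dt = 2523π/4 cm³/s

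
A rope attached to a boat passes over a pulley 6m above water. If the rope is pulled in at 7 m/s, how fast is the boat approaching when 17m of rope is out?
119√253/253 ≈ 7.481 m/s

rope² = x² + 6²
x = √(17² - 6²) = √253
dx/dt = (rope/x) · d(rope)/dt = (17/√253) · (-7) = -119√253/253 m/s
The boat approaches at 119√253/253 ≈ 7.481 m/s.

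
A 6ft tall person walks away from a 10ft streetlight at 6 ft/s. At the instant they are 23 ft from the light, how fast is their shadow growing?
9 ft/s

By similar triangles: 10/(x+s) = 6/s
Solving: s = 6x/4
ds/dt = 6/4 · dx/dt = 3/2 · 6 = 9 ft/s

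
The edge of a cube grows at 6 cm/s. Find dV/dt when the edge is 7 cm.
882 cm³/s

V = s³
dV/dt = 3s² · ds/dt = 3·7²·6 = 882 cm³/s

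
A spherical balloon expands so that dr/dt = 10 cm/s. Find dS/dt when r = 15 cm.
1200π cm²/s

S = 4πr²
dS/dt = dS/dr · dr/dt = 8πr · 10
At r = 15: dS/dt = 1200π cm²/s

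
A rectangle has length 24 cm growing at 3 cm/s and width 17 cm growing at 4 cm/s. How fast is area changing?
147 cm²/s

A = lw
dA/dt = w·dl/dt + l·dw/dt = 17·3 + 24·4 = 147 cm²/s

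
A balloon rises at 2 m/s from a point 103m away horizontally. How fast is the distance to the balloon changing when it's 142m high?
284√30773/30773 ≈ 1.619 m/s

z² = 103² + y²
z = √(103² + 142²) = √30773
dz/dt = y/z · dy/dt = 142/√30773 · 2 = 284√30773/30773 ≈ 1.619 m/s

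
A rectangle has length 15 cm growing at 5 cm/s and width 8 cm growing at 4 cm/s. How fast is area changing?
100 cm²/s

A = lw
dA/dt = w·dl/dt + l·dw/dt = 8·5 + 15·4 = 100 cm²/s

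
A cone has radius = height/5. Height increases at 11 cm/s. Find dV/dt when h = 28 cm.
8624π/25 cm³/s

V = (1/3)π(h/5)²h = πh³/75
dV/dt = πh²/25 · 11
At h = 28: dV/dt = 8624π/25 cm³/s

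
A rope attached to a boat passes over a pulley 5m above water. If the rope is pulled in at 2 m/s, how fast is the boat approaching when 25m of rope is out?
5√6/6 ≈ 2.041 m/s

rope² = x² + 5²
x = √(25² - 5²) = 10√6
dx/dt = (rope/x) · d(rope)/dt = (25/(10√6)) · (-2) = -5√6/6 m/s
The boat approaches at 5√6/6 ≈ 2.041 m/s.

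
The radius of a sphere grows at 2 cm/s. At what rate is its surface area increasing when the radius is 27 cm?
432π cm²/s

S = 4πr²
dS/dt = dS/dr · dr/dt = 8πr · 2
At r = 27: dS/dt = 432π cm²/s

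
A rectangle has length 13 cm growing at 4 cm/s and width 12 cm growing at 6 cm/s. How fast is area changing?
126 cm²/s

A = lw
dA/dt = w·dl/dt + l·dw/dt = 12·4 + 13·6 = 126 cm²/s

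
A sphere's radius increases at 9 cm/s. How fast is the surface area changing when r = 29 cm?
2088π cm²/s

S = 4πr²
dS/dt = dS/dr · dr/dt = 8πr · 9
At r = 29: dS/dt = 2088π cm²/s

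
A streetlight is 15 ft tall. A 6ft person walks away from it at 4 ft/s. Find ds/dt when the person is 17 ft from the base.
8/3 ft/s

By similar triangles: 15/(x+s) = 6/s
Solving: s = 6x/9
ds/dt = 6/9 · dx/dt = 2/3 · 4 = 8/3 ft/s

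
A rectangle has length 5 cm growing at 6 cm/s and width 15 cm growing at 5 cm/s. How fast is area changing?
115 cm²/s

A = lw
dA/dt = w·dl/dt + l·dw/dt = 15·6 + 5·5 = 115 cm²/s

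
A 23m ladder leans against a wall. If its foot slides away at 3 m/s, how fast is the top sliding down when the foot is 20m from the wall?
20√129/43 ≈ 5.283 m/s

x² + y² = 23²
2x·dx/dt + 2y·dy/dt = 0
dy/dt = -x/y · dx/dt = -20/√129 · 3 = -20√129/43 m/s
The top is descending at 20√129/43 ≈ 5.283 m/s.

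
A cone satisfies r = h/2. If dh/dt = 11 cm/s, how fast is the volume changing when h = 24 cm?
1584π cm³/s

V = (1/3)π(h/2)²h = πh³/12
dV/dt = πh²/4 · 11
At h = 24: dV/dt = 1584π cm³/s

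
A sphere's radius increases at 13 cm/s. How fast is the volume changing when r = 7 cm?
2548π cm³/s

V = (4/3)πr³
dV/dt = dV/dr · dr/dt = 4πr² · 13
At r = 7: dV/dt = 2548π cm³/s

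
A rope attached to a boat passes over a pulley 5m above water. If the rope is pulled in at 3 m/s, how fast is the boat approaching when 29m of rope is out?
29√51/68 ≈ 3.046 m/s

rope² = x² + 5²
x = √(29² - 5²) = 4√51
dx/dt = (rope/x) · d(rope)/dt = (29/(4√51)) · (-3) = -29√51/68 m/s
The boat approaches at 29√51/68 ≈ 3.046 m/s.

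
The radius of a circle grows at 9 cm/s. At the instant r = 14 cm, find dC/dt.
18π cm/s

C = 2πr
dC/dt = 2π · dr/dt = 2π · 9 = 18π cm/s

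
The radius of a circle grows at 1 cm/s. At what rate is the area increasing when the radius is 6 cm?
12π cm²/s

A = πr²
dA/dt = 2πr · dr/dt = 2π(6)(1) = 12π cm²/s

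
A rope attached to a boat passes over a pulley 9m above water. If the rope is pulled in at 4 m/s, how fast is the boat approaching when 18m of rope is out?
8√3/3 ≈ 4.619 m/s

rope² = x² + 9²
x = √(18² - 9²) = 9√3
dx/dt = (rope/x) · d(rope)/dt = (18/(9√3)) · (-4) = -8√3/3 m/s
The boat approaches at 8√3/3 ≈ 4.619 m/s.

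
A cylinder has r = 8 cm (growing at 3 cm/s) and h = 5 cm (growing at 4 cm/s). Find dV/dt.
496π cm³/s

V = πr²h
dV/dt = 2πrh·dr/dt + πr²·dh/dt
= 2π(8)(5)(3) + π(8)²(4)
= 496π cm³/s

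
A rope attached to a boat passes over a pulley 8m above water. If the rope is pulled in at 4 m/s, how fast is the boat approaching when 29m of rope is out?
116√777/777 ≈ 4.161 m/s

rope² = x² + 8²
x = √(29² - 8²) = √777
dx/dt = (rope/x) · d(rope)/dt = (29/√777) · (-4) = -116√777/777 m/s
The boat approaches at 116√777/777 ≈ 4.161 m/s.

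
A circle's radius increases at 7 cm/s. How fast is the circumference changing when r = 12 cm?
14π cm/s

C = 2πr
dC/dt = 2π · dr/dt = 2π · 7 = 14π cm/s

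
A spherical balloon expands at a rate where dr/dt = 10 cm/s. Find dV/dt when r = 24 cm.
23040π cm³/s

V = (4/3)πr³
dV/dt = dV/dr · dr/dt = 4πr² · 10
At r = 24: dV/dt = 23040π cm³/s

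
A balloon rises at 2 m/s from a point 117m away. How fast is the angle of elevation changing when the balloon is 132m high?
0.007521 rad/s

tan(θ) = y/117
sec²(θ) · dθ/dt = (1/117) · dy/dt
dθ/dt = cos²(θ)/117 · 2 = 117/(117² + 132²) · 2
dθ/dt = 0.007521 rad/s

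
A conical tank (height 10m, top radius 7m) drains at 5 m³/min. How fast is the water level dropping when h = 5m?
20/(49π) ≈ 0.1299 m/min

r/h = 7/10, so r = (7/10)h
V = (1/3)πr²h = (1/3)π((7/10)h)²h = (49/300)πh³
dV/dh = (49/100)πh²
dh/dt = (dV/dt)/(dV/dh) = -5/((49/100)π·5²) = -20/(49π) m/min
The level is dropping at 20/(49π) ≈ 0.1299 m/min.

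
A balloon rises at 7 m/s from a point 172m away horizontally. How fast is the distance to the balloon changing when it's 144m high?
252√3145/3145 ≈ 4.494 m/s

z² = 172² + y²
z = √(172² + 144²) = 4√3145
dz/dt = y/z · dy/dt = 144/(4√3145) · 7 = 252√3145/3145 ≈ 4.494 m/s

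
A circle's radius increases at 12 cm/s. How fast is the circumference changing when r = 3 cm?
24π cm/s

C = 2πr
dC/dt = 2π · dr/dt = 2π · 12 = 24π cm/s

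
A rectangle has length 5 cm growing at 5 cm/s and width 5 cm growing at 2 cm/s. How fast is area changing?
35 cm²/s

A = lw
dA/dt = w·dl/dt + l·dw/dt = 5·5 + 5·2 = 35 cm²/s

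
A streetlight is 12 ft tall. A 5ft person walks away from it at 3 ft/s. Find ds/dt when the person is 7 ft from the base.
15/7 ft/s

By similar triangles: 12/(x+s) = 5/s
Solving: s = 5x/7
ds/dt = 5/7 · dx/dt = 5/7 · 3 = 15/7 ft/s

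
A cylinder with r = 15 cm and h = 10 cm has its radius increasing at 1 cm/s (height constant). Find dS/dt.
80π cm²/s

S = 2πrh + 2πr² (lateral + bases)
dS/dt = (2πh + 4πr)·dr/dt = (2π·10 + 4π·15)·1
= 80π cm²/s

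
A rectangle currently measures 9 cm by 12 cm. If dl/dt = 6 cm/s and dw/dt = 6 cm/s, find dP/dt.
24 cm/s

P = 2(l + w)
dP/dt = 2(dl/dt + dw/dt) = 2(6 + 6) = 24 cm/s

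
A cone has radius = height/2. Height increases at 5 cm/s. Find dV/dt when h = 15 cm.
1125π/4 cm³/s

V = (1/3)π(h/2)²h = πh³/12
dV/dt = πh²/4 · 5
At h = 15: dV/dt = 1125π/4 cm³/s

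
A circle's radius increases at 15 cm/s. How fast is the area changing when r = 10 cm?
300π cm²/s

A = πr²
dA/dt = 2πr · dr/dt = 2π(10)(15) = 300π cm²/s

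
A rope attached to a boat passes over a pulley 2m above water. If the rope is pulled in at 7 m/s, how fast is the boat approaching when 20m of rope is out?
70√11/33 ≈ 7.035 m/s

rope² = x² + 2²
x = √(20² - 2²) = 6√11
dx/dt = (rope/x) · d(rope)/dt = (20/(6√11)) · (-7) = -70√11/33 m/s
The boat approaches at 70√11/33 ≈ 7.035 m/s.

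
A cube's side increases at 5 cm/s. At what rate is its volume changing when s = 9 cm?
1215 cm³/s

V = s³
dV/dt = 3s² · ds/dt = 3·9²·5 = 1215 cm³/s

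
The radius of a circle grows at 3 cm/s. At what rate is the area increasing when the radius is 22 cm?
132π cm²/s

A = πr²
dA/dt = 2πr · dr/dt = 2π(22)(3) = 132π cm²/s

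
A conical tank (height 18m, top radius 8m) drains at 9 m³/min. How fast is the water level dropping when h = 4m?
729/(256π) ≈ 0.9064 m/min

r/h = 8/18, so r = (4/9)h
V = (1/3)πr²h = (1/3)π((4/9)h)²h = (16/243)πh³
dV/dh = (16/81)πh²
dh/dt = (dV/dt)/(dV/dh) = -9/((16/81)π·4²) = -729/(256π) m/min
The level is dropping at 729/(256π) ≈ 0.9064 m/min.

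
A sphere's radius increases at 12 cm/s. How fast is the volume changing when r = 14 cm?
9408π cm³/s

V = (4/3)πr³
dV/dt = dV/dr · dr/dt = 4πr² · 12
At r = 14: dV/dt = 9408π cm³/s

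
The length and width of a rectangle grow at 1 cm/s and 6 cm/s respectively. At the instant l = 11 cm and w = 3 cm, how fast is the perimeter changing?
14 cm/s

P = 2(l + w)
dP/dt = 2(dl/dt + dw/dt) = 2(1 + 6) = 14 cm/s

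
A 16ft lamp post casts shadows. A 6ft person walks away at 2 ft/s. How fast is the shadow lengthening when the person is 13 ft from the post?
6/5 ft/s

By similar triangles: 16/(x+s) = 6/s
Solving: s = 6x/10
ds/dt = 6/10 · dx/dt = 3/5 · 2 = 6/5 ft/s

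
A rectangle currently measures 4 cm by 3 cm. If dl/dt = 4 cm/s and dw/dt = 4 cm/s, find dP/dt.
16 cm/s

P = 2(l + w)
dP/dt = 2(dl/dt + dw/dt) = 2(4 + 4) = 16 cm/s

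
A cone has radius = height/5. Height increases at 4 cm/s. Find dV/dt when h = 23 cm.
2116π/25 cm³/s

V = (1/3)π(h/5)²h = πh³/75
dV/dt = πh²/25 · 4
At h = 23: dV/dt = 2116π/25 cm³/s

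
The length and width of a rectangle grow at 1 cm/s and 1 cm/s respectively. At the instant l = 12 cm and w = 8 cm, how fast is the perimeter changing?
4 cm/s

P = 2(l + w)
dP/dt = 2(dl/dt + dw/dt) = 2(1 + 1) = 4 cm/s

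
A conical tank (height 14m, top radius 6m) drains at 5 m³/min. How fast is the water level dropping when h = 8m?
245/(576π) ≈ 0.1354 m/min

r/h = 6/14, so r = (3/7)h
V = (1/3)πr²h = (1/3)π((3/7)h)²h = (3/49)πh³
dV/dh = (9/49)πh²
dh/dt = (dV/dt)/(dV/dh) = -5/((9/49)π·8²) = -245/(576π) m/min
The level is dropping at 245/(576π) ≈ 0.1354 m/min.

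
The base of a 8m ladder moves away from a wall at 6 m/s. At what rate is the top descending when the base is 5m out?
10√39/13 ≈ 4.804 m/s

x² + y² = 8²
2x·dx/dt + 2y·dy/dt = 0
dy/dt = -x/y · dx/dt = -5/√39 · 6 = -10√39/13 m/s
The top is descending at 10√39/13 ≈ 4.804 m/s.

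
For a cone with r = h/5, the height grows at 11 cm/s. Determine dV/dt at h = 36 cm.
14256π/25 cm³/s

V = (1/3)π(h/5)²h = πh³/75
dV/dt = πh²/25 · 11
At h = 36: dV/dt = 14256π/25 cm³/s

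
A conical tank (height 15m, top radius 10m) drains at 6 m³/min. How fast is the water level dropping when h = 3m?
3/(2π) ≈ 0.4775 m/min

r/h = 10/15, so r = (2/3)h
V = (1/3)πr²h = (1/3)π((2/3)h)²h = (4/27)πh³
dV/dh = (4/9)πh²
dh/dt = (dV/dt)/(dV/dh) = -6/((4/9)π·3²) = -3/(2π) m/min
The level is dropping at 3/(2π) ≈ 0.4775 m/min.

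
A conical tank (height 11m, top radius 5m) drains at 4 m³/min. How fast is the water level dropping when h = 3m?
484/(225π) ≈ 0.6847 m/min

r/h = 5/11, so r = (5/11)h
V = (1/3)πr²h = (1/3)π((5/11)h)²h = (25/363)πh³
dV/dh = (25/121)πh²
dh/dt = (dV/dt)/(dV/dh) = -4/((25/121)π·3²) = -484/(225π) m/min
The level is dropping at 484/(225π) ≈ 0.6847 m/min.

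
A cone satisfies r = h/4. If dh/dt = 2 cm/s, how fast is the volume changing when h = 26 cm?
169π/2 cm³/s

V = (1/3)π(h/4)²h = πh³/48
dV/dt = πh²/16 · 2
At h = 26: dV/dt = 169π/2 cm³/s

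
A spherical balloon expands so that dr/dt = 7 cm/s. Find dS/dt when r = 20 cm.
1120π cm²/s

S = 4πr²
dS/dt = dS/dr · dr/dt = 8πr · 7
At r = 20: dS/dt = 1120π cm²/s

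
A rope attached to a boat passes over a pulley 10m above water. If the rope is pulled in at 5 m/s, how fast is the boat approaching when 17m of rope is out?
85√21/63 ≈ 6.183 m/s

rope² = x² + 10²
x = √(17² - 10²) = 3√21
dx/dt = (rope/x) · d(rope)/dt = (17/(3√21)) · (-5) = -85√21/63 m/s
The boat approaches at 85√21/63 ≈ 6.183 m/s.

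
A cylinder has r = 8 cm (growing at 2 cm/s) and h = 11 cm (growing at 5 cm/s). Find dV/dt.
672π cm³/s

V = πr²h
dV/dt = 2πrh·dr/dt + πr²·dh/dt
= 2π(8)(11)(2) + π(8)²(5)
= 672π cm³/s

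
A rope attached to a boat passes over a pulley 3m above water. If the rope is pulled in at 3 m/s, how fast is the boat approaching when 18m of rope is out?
18√35/35 ≈ 3.043 m/s

rope² = x² + 3²
x = √(18² - 3²) = 3√35
dx/dt = (rope/x) · d(rope)/dt = (18/(3√35)) · (-3) = -18√35/35 m/s
The boat approaches at 18√35/35 ≈ 3.043 m/s.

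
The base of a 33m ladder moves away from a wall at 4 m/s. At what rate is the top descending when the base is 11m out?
√2 ≈ 1.414 m/s

x² + y² = 33²
2x·dx/dt + 2y·dy/dt = 0
dy/dt = -x/y · dx/dt = -11/(22√2) · 4 = -√2 m/s
The top is descending at √2 ≈ 1.414 m/s.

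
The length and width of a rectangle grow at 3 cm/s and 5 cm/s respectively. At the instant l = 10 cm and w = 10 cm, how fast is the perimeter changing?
16 cm/s

P = 2(l + w)
dP/dt = 2(dl/dt + dw/dt) = 2(3 + 5) = 16 cm/s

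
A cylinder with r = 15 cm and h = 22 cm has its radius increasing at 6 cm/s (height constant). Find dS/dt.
624π cm²/s

S = 2πrh + 2πr² (lateral + bases)
dS/dt = (2πh + 4πr)·dr/dt = (2π·22 + 4π·15)·6
= 624π cm²/s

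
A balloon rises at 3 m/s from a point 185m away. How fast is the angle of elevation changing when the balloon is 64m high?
0.014483 rad/s

tan(θ) = y/185
sec²(θ) · dθ/dt = (1/185) · dy/dt
dθ/dt = cos²(θ)/185 · 3 = 185/(185² + 64²) · 3
dθ/dt = 0.014483 rad/s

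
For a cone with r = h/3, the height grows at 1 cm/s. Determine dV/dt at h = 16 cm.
256π/9 cm³/s

V = (1/3)π(h/3)²h = πh³/27
dV/dt = πh²/9 · 1
At h = 16: dV/dt = 256π/9 cm³/s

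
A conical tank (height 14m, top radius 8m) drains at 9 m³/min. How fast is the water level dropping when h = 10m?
441/(1600π) ≈ 0.08773 m/min

r/h = 8/14, so r = (4/7)h
V = (1/3)πr²h = (1/3)π((4/7)h)²h = (16/147)πh³
dV/dh = (16/49)πh²
dh/dt = (dV/dt)/(dV/dh) = -9/((16/49)π·10²) = -441/(1600π) m/min
The level is dropping at 441/(1600π) ≈ 0.08773 m/min.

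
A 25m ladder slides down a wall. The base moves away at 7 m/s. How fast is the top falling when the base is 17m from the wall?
17√21/12 ≈ 6.492 m/s

x² + y² = 25²
2x·dx/dt + 2y·dy/dt = 0
dy/dt = -x/y · dx/dt = -17/(4√21) · 7 = -17√21/12 m/s
The top is descending at 17√21/12 ≈ 6.492 m/s.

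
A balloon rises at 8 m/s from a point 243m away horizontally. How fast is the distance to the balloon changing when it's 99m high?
44√34/85 ≈ 3.018 m/s

z² = 243² + y²
z = √(243² + 99²) = 45√34
dz/dt = y/z · dy/dt = 99/(45√34) · 8 = 44√34/85 ≈ 3.018 m/s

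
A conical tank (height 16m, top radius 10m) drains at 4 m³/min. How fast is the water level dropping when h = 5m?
256/(625π) ≈ 0.1304 m/min

r/h = 10/16, so r = (5/8)h
V = (1/3)πr²h = (1/3)π((5/8)h)²h = (25/192)πh³
dV/dh = (25/64)πh²
dh/dt = (dV/dt)/(dV/dh) = -4/((25/64)π·5²) = -256/(625π) m/min
The level is dropping at 256/(625π) ≈ 0.1304 m/min.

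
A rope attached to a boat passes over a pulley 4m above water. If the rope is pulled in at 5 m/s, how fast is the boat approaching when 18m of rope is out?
45√77/77 ≈ 5.128 m/s

rope² = x² + 4²
x = √(18² - 4²) = 2√77
dx/dt = (rope/x) · d(rope)/dt = (18/(2√77)) · (-5) = -45√77/77 m/s
The boat approaches at 45√77/77 ≈ 5.128 m/s.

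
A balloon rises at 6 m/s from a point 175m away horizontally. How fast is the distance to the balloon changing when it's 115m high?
69√1754/877 ≈ 3.295 m/s

z² = 175² + y²
z = √(175² + 115²) = 5√1754
dz/dt = y/z · dy/dt = 115/(5√1754) · 6 = 69√1754/877 ≈ 3.295 m/s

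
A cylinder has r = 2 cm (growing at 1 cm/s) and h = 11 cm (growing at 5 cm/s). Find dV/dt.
64π cm³/s

V = πr²h
dV/dt = 2πrh·dr/dt + πr²·dh/dt
= 2π(2)(11)(1) + π(2)²(5)
= 64π cm³/s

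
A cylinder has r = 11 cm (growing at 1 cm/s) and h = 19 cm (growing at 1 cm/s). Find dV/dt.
539π cm³/s

V = πr²h
dV/dt = 2πrh·dr/dt + πr²·dh/dt
= 2π(11)(19)(1) + π(11)²(1)
= 539π cm³/s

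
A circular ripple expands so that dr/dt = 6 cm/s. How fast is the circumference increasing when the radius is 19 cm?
12π cm/s

C = 2πr
dC/dt = 2π · dr/dt = 2π · 6 = 12π cm/s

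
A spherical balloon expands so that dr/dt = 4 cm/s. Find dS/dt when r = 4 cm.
128π cm²/s

S = 4πr²
dS/dt = dS/dr · dr/dt = 8πr · 4
At r = 4: dS/dt = 128π cm²/s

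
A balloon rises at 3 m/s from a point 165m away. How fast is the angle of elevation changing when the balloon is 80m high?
0.014721 rad/s

tan(θ) = y/165
sec²(θ) · dθ/dt = (1/165) · dy/dt
dθ/dt = cos²(θ)/165 · 3 = 165/(165² + 80²) · 3
dθ/dt = 0.014721 rad/s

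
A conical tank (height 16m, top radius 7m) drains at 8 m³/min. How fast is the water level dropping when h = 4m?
128/(49π) ≈ 0.8315 m/min

r/h = 7/16, so r = (7/16)h
V = (1/3)πr²h = (1/3)π((7/16)h)²h = (49/768)πh³
dV/dh = (49/256)πh²
dh/dt = (dV/dt)/(dV/dh) = -8/((49/256)π·4²) = -128/(49π) m/min
The level is dropping at 128/(49π) ≈ 0.8315 m/min.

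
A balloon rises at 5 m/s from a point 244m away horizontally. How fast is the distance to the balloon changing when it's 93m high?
93√68185/13637 ≈ 1.781 m/s

z² = 244² + y²
z = √(244² + 93²) = √68185
dz/dt = y/z · dy/dt = 93/√68185 · 5 = 93√68185/13637 ≈ 1.781 m/s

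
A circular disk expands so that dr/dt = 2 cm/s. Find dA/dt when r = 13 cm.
52π cm²/s

A = πr²
dA/dt = 2πr · dr/dt = 2π(13)(2) = 52π cm²/s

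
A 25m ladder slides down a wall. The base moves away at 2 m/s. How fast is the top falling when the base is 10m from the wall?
4√21/21 ≈ 0.8729 m/s

x² + y² = 25²
2x·dx/dt + 2y·dy/dt = 0
dy/dt = -x/y · dx/dt = -10/(5√21) · 2 = -4√21/21 m/s
The top is descending at 4√21/21 ≈ 0.8729 m/s.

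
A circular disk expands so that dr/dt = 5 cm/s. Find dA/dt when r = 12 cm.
120π cm²/s

A = πr²
dA/dt = 2πr · dr/dt = 2π(12)(5) = 120π cm²/s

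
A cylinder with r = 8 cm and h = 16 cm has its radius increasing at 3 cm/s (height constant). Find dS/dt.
192π cm²/s

S = 2πrh + 2πr² (lateral + bases)
dS/dt = (2πh + 4πr)·dr/dt = (2π·16 + 4π·8)·3
= 192π cm²/s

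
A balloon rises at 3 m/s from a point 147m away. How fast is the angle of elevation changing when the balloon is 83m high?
0.015475 rad/s

tan(θ) = y/147
sec²(θ) · dθ/dt = (1/147) · dy/dt
dθ/dt = cos²(θ)/147 · 3 = 147/(147² + 83²) · 3
dθ/dt = 0.015475 rad/s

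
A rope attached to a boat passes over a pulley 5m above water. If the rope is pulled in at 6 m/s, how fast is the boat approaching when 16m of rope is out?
32√231/77 ≈ 6.316 m/s

rope² = x² + 5²
x = √(16² - 5²) = √231
dx/dt = (rope/x) · d(rope)/dt = (16/√231) · (-6) = -32√231/77 m/s
The boat approaches at 32√231/77 ≈ 6.316 m/s.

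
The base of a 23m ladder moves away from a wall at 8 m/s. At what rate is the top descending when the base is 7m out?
7√30/15 ≈ 2.556 m/s

x² + y² = 23²
2x·dx/dt + 2y·dy/dt = 0
dy/dt = -x/y · dx/dt = -7/(4√30) · 8 = -7√30/15 m/s
The top is descending at 7√30/15 ≈ 2.556 m/s.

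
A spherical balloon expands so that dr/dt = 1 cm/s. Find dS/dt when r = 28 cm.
224π cm²/s

S = 4πr²
dS/dt = dS/dr · dr/dt = 8πr · 1
At r = 28: dS/dt = 224π cm²/s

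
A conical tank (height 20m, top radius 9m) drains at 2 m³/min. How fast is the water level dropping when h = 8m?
25/(162π) ≈ 0.04912 m/min

r/h = 9/20, so r = (9/20)h
V = (1/3)πr²h = (1/3)π((9/20)h)²h = (27/400)πh³
dV/dh = (81/400)πh²
dh/dt = (dV/dt)/(dV/dh) = -2/((81/400)π·8²) = -25/(162π) m/min
The level is dropping at 25/(162π) ≈ 0.04912 m/min.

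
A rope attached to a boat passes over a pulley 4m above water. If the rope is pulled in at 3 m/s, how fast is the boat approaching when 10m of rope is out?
5√21/7 ≈ 3.273 m/s

rope² = x² + 4²
x = √(10² - 4²) = 2√21
dx/dt = (rope/x) · d(rope)/dt = (10/(2√21)) · (-3) = -5√21/7 m/s
The boat approaches at 5√21/7 ≈ 3.273 m/s.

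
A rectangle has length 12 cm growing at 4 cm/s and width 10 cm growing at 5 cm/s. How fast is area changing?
100 cm²/s

A = lw
dA/dt = w·dl/dt + l·dw/dt = 10·4 + 12·5 = 100 cm²/s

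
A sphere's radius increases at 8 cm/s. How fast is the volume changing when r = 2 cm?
128π cm³/s

V = (4/3)πr³
dV/dt = dV/dr · dr/dt = 4πr² · 8
At r = 2: dV/dt = 128π cm³/s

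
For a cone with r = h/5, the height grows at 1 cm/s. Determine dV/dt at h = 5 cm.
π cm³/s

V = (1/3)π(h/5)²h = πh³/75
dV/dt = πh²/25 · 1
At h = 5: dV/dt = π cm³/s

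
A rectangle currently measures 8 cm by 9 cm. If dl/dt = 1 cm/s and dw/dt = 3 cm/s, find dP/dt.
8 cm/s

P = 2(l + w)
dP/dt = 2(dl/dt + dw/dt) = 2(1 + 3) = 8 cm/s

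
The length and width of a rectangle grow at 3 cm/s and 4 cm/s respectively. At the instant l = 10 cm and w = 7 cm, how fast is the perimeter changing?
14 cm/s

P = 2(l + w)
dP/dt = 2(dl/dt + dw/dt) = 2(3 + 4) = 14 cm/s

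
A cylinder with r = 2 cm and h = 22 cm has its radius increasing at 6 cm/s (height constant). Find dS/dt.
312π cm²/s

S = 2πrh + 2πr² (lateral + bases)
dS/dt = (2πh + 4πr)·dr/dt = (2π·22 + 4π·2)·6
= 312π cm²/s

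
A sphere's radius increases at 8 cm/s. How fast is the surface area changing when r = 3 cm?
192π cm²/s

S = 4πr²
dS/dt = dS/dr · dr/dt = 8πr · 8
At r = 3: dS/dt = 192π cm²/s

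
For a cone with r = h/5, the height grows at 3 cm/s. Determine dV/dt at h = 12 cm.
432π/25 cm³/s

V = (1/3)π(h/5)²h = πh³/75
dV/dt = πh²/25 · 3
At h = 12: dV/dt = 432π/25 cm³/s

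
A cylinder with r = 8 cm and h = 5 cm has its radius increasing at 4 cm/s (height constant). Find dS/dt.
168π cm²/s

S = 2πrh + 2πr² (lateral + bases)
dS/dt = (2πh + 4πr)·dr/dt = (2π·5 + 4π·8)·4
= 168π cm²/s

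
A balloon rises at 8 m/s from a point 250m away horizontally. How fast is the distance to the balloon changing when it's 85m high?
136√2789/2789 ≈ 2.575 m/s

z² = 250² + y²
z = √(250² + 85²) = 5√2789
dz/dt = y/z · dy/dt = 85/(5√2789) · 8 = 136√2789/2789 ≈ 2.575 m/s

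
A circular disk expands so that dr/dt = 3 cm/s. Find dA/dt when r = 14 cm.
84π cm²/s

A = πr²
dA/dt = 2πr · dr/dt = 2π(14)(3) = 84π cm²/s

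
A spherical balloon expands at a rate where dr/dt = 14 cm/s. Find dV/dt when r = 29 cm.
47096π cm³/s

V = (4/3)πr³
dV/dt = dV/dr · dr/dt = 4πr² · 14
At r = 29: dV/dt = 47096π cm³/s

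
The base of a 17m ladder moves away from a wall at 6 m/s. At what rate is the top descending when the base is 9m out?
27√13/26 ≈ 3.744 m/s

x² + y² = 17²
2x·dx/dt + 2y·dy/dt = 0
dy/dt = -x/y · dx/dt = -9/(4√13) · 6 = -27√13/26 m/s
The top is descending at 27√13/26 ≈ 3.744 m/s.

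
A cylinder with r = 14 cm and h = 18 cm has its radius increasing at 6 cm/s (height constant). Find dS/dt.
552π cm²/s

S = 2πrh + 2πr² (lateral + bases)
dS/dt = (2πh + 4πr)·dr/dt = (2π·18 + 4π·14)·6
= 552π cm²/s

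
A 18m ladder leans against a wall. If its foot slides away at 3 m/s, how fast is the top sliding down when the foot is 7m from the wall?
21√11/55 ≈ 1.266 m/s

x² + y² = 18²
2x·dx/dt + 2y·dy/dt = 0
dy/dt = -x/y · dx/dt = -7/(5√11) · 3 = -21√11/55 m/s
The top is descending at 21√11/55 ≈ 1.266 m/s.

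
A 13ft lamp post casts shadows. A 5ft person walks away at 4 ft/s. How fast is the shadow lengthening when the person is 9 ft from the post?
5/2 ft/s

By similar triangles: 13/(x+s) = 5/s
Solving: s = 5x/8
ds/dt = 5/8 · dx/dt = 5/8 · 4 = 5/2 ft/s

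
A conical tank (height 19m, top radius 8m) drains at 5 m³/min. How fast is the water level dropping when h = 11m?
1805/(7744π) ≈ 0.07419 m/min

r/h = 8/19, so r = (8/19)h
V = (1/3)πr²h = (1/3)π((8/19)h)²h = (64/1083)πh³
dV/dh = (64/361)πh²
dh/dt = (dV/dt)/(dV/dh) = -5/((64/361)π·11²) = -1805/(7744π) m/min
The level is dropping at 1805/(7744π) ≈ 0.07419 m/min.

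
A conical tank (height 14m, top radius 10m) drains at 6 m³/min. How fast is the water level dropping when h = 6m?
49/(150π) ≈ 0.104 m/min

r/h = 10/14, so r = (5/7)h
V = (1/3)πr²h = (1/3)π((5/7)h)²h = (25/147)πh³
dV/dh = (25/49)πh²
dh/dt = (dV/dt)/(dV/dh) = -6/((25/49)π·6²) = -49/(150π) m/min
The level is dropping at 49/(150π) ≈ 0.104 m/min.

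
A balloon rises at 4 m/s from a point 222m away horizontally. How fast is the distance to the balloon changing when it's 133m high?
532√66973/66973 ≈ 2.056 m/s

z² = 222² + y²
z = √(222² + 133²) = √66973
dz/dt = y/z · dy/dt = 133/√66973 · 4 = 532√66973/66973 ≈ 2.056 m/s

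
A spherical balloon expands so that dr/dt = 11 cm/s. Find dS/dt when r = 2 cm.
176π cm²/s

S = 4πr²
dS/dt = dS/dr · dr/dt = 8πr · 11
At r = 2: dS/dt = 176π cm²/s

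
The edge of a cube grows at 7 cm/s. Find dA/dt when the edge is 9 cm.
756 cm²/s

A = 6s²
dA/dt = 12s · ds/dt = 12·9·7 = 756 cm²/s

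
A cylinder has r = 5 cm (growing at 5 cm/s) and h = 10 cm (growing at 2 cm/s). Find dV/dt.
550π cm³/s

V = πr²h
dV/dt = 2πrh·dr/dt + πr²·dh/dt
= 2π(5)(10)(5) + π(5)²(2)
= 550π cm³/s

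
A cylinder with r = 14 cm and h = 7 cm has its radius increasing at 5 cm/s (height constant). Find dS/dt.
350π cm²/s

S = 2πrh + 2πr² (lateral + bases)
dS/dt = (2πh + 4πr)·dr/dt = (2π·7 + 4π·14)·5
= 350π cm²/s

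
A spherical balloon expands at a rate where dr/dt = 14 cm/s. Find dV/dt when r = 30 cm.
50400π cm³/s

V = (4/3)πr³
dV/dt = dV/dr · dr/dt = 4πr² · 14
At r = 30: dV/dt = 50400π cm³/s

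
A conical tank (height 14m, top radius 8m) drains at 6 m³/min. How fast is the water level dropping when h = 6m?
49/(96π) ≈ 0.1625 m/min

r/h = 8/14, so r = (4/7)h
V = (1/3)πr²h = (1/3)π((4/7)h)²h = (16/147)πh³
dV/dh = (16/49)πh²
dh/dt = (dV/dt)/(dV/dh) = -6/((16/49)π·6²) = -49/(96π) m/min
The level is dropping at 49/(96π) ≈ 0.1625 m/min.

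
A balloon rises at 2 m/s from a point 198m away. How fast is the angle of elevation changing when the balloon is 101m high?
0.008015 rad/s

tan(θ) = y/198
sec²(θ) · dθ/dt = (1/198) · dy/dt
dθ/dt = cos²(θ)/198 · 2 = 198/(198² + 101²) · 2
dθ/dt = 0.008015 rad/s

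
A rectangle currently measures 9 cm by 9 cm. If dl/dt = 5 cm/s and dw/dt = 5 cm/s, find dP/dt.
20 cm/s

P = 2(l + w)
dP/dt = 2(dl/dt + dw/dt) = 2(5 + 5) = 20 cm/s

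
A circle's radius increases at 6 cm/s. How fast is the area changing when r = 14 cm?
168π cm²/s

A = πr²
dA/dt = 2πr · dr/dt = 2π(14)(6) = 168π cm²/s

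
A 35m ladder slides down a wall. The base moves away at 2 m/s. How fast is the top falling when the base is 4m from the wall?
8√1209/1209 ≈ 0.2301 m/s

x² + y² = 35²
2x·dx/dt + 2y·dy/dt = 0
dy/dt = -x/y · dx/dt = -4/√1209 · 2 = -8√1209/1209 m/s
The top is descending at 8√1209/1209 ≈ 0.2301 m/s.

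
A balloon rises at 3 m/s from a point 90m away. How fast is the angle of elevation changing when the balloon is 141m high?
0.009649 rad/s

tan(θ) = y/90
sec²(θ) · dθ/dt = (1/90) · dy/dt
dθ/dt = cos²(θ)/90 · 3 = 90/(90² + 141²) · 3
dθ/dt = 0.009649 rad/s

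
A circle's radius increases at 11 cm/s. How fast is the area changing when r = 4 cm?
88π cm²/s

A = πr²
dA/dt = 2πr · dr/dt = 2π(4)(11) = 88π cm²/s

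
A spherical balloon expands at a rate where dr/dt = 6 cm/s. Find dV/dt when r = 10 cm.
2400π cm³/s

V = (4/3)πr³
dV/dt = dV/dr · dr/dt = 4πr² · 6
At r = 10: dV/dt = 2400π cm³/s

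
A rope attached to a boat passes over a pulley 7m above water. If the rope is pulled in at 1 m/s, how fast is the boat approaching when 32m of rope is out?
32√39/195 ≈ 1.025 m/s

rope² = x² + 7²
x = √(32² - 7²) = 5√39
dx/dt = (rope/x) · d(rope)/dt = (32/(5√39)) · (-1) = -32√39/195 m/s
The boat approaches at 32√39/195 ≈ 1.025 m/s.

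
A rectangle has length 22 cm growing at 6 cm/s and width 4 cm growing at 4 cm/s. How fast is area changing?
112 cm²/s

A = lw
dA/dt = w·dl/dt + l·dw/dt = 4·6 + 22·4 = 112 cm²/s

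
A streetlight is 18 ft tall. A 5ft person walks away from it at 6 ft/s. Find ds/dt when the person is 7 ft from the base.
30/13 ft/s

By similar triangles: 18/(x+s) = 5/s
Solving: s = 5x/13
ds/dt = 5/13 · dx/dt = 5/13 · 6 = 30/13 ft/s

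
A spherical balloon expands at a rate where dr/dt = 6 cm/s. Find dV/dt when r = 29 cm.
20184π cm³/s

V = (4/3)πr³
dV/dt = dV/dr · dr/dt = 4πr² · 6
At r = 29: dV/dt = 20184π cm³/s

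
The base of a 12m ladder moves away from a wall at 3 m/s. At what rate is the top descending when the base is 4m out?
3√2/4 ≈ 1.061 m/s

x² + y² = 12²
2x·dx/dt + 2y·dy/dt = 0
dy/dt = -x/y · dx/dt = -4/(8√2) · 3 = -3√2/4 m/s
The top is descending at 3√2/4 ≈ 1.061 m/s.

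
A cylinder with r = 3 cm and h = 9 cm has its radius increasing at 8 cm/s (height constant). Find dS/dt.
240π cm²/s

S = 2πrh + 2πr² (lateral + bases)
dS/dt = (2πh + 4πr)·dr/dt = (2π·9 + 4π·3)·8
= 240π cm²/s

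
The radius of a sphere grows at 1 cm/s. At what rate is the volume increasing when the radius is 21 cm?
1764π cm³/s

V = (4/3)πr³
dV/dt = dV/dr · dr/dt = 4πr² · 1
At r = 21: dV/dt = 1764π cm³/s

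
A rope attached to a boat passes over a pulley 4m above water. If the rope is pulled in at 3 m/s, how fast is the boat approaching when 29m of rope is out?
29√33/55 ≈ 3.029 m/s

rope² = x² + 4²
x = √(29² - 4²) = 5√33
dx/dt = (rope/x) · d(rope)/dt = (29/(5√33)) · (-3) = -29√33/55 m/s
The boat approaches at 29√33/55 ≈ 3.029 m/s.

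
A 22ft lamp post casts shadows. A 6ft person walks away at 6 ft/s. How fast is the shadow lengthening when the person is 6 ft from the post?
9/4 ft/s

By similar triangles: 22/(x+s) = 6/s
Solving: s = 6x/16
ds/dt = 6/16 · dx/dt = 3/8 · 6 = 9/4 ft/s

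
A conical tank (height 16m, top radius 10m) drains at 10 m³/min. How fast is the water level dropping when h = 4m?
8/(5π) ≈ 0.5093 m/min

r/h = 10/16, so r = (5/8)h
V = (1/3)πr²h = (1/3)π((5/8)h)²h = (25/192)πh³
dV/dh = (25/64)πh²
dh/dt = (dV/dt)/(dV/dh) = -10/((25/64)π·4²) = -8/(5π) m/min
The level is dropping at 8/(5π) ≈ 0.5093 m/min.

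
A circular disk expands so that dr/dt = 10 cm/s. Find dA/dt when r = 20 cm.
400π cm²/s

A = πr²
dA/dt = 2πr · dr/dt = 2π(20)(10) = 400π cm²/s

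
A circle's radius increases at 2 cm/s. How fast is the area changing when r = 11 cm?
44π cm²/s

A = πr²
dA/dt = 2πr · dr/dt = 2π(11)(2) = 44π cm²/s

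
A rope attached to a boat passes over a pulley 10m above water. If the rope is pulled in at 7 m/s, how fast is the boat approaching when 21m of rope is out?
147√341/341 ≈ 7.96 m/s

rope² = x² + 10²
x = √(21² - 10²) = √341
dx/dt = (rope/x) · d(rope)/dt = (21/√341) · (-7) = -147√341/341 m/s
The boat approaches at 147√341/341 ≈ 7.96 m/s.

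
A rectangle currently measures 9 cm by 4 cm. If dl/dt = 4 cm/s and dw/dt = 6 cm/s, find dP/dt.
20 cm/s

P = 2(l + w)
dP/dt = 2(dl/dt + dw/dt) = 2(4 + 6) = 20 cm/s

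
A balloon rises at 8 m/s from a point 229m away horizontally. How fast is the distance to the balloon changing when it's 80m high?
640√58841/58841 ≈ 2.638 m/s

z² = 229² + y²
z = √(229² + 80²) = √58841
dz/dt = y/z · dy/dt = 80/√58841 · 8 = 640√58841/58841 ≈ 2.638 m/s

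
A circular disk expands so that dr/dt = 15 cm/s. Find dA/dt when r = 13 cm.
390π cm²/s

A = πr²
dA/dt = 2πr · dr/dt = 2π(13)(15) = 390π cm²/s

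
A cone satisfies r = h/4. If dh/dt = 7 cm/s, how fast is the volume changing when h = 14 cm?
343π/4 cm³/s

V = (1/3)π(h/4)²h = πh³/48
dV/dt = πh²/16 · 7
At h = 14: dV/dt = 343π/4 cm³/s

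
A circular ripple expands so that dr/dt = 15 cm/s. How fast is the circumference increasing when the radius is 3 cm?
30π cm/s

C = 2πr
dC/dt = 2π · dr/dt = 2π · 15 = 30π cm/s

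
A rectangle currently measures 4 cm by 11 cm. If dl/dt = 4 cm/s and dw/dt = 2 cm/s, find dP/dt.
12 cm/s

P = 2(l + w)
dP/dt = 2(dl/dt + dw/dt) = 2(4 + 2) = 12 cm/s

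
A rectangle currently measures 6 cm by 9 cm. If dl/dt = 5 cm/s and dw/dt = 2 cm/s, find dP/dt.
14 cm/s

P = 2(l + w)
dP/dt = 2(dl/dt + dw/dt) = 2(5 + 2) = 14 cm/s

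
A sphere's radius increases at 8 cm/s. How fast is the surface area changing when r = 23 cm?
1472π cm²/s

S = 4πr²
dS/dt = dS/dr · dr/dt = 8πr · 8
At r = 23: dS/dt = 1472π cm²/s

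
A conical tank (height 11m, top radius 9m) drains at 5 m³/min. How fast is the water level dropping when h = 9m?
605/(6561π) ≈ 0.02935 m/min

r/h = 9/11, so r = (9/11)h
V = (1/3)πr²h = (1/3)π((9/11)h)²h = (27/121)πh³
dV/dh = (81/121)πh²
dh/dt = (dV/dt)/(dV/dh) = -5/((81/121)π·9²) = -605/(6561π) m/min
The level is dropping at 605/(6561π) ≈ 0.02935 m/min.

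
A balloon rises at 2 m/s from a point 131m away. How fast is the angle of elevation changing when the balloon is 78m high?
0.011271 rad/s

tan(θ) = y/131
sec²(θ) · dθ/dt = (1/131) · dy/dt
dθ/dt = cos²(θ)/131 · 2 = 131/(131² + 78²) · 2
dθ/dt = 0.011271 rad/s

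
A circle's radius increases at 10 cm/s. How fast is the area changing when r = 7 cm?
140π cm²/s

A = πr²
dA/dt = 2πr · dr/dt = 2π(7)(10) = 140π cm²/s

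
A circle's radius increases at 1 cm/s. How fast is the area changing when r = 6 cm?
12π cm²/s

A = πr²
dA/dt = 2πr · dr/dt = 2π(6)(1) = 12π cm²/s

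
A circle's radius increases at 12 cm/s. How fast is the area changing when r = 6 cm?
144π cm²/s

A = πr²
dA/dt = 2πr · dr/dt = 2π(6)(12) = 144π cm²/s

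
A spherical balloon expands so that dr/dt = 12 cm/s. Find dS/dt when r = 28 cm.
2688π cm²/s

S = 4πr²
dS/dt = dS/dr · dr/dt = 8πr · 12
At r = 28: dS/dt = 2688π cm²/s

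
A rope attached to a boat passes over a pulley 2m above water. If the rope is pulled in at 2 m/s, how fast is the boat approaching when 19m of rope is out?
38√357/357 ≈ 2.011 m/s

rope² = x² + 2²
x = √(19² - 2²) = √357
dx/dt = (rope/x) · d(rope)/dt = (19/√357) · (-2) = -38√357/357 m/s
The boat approaches at 38√357/357 ≈ 2.011 m/s.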